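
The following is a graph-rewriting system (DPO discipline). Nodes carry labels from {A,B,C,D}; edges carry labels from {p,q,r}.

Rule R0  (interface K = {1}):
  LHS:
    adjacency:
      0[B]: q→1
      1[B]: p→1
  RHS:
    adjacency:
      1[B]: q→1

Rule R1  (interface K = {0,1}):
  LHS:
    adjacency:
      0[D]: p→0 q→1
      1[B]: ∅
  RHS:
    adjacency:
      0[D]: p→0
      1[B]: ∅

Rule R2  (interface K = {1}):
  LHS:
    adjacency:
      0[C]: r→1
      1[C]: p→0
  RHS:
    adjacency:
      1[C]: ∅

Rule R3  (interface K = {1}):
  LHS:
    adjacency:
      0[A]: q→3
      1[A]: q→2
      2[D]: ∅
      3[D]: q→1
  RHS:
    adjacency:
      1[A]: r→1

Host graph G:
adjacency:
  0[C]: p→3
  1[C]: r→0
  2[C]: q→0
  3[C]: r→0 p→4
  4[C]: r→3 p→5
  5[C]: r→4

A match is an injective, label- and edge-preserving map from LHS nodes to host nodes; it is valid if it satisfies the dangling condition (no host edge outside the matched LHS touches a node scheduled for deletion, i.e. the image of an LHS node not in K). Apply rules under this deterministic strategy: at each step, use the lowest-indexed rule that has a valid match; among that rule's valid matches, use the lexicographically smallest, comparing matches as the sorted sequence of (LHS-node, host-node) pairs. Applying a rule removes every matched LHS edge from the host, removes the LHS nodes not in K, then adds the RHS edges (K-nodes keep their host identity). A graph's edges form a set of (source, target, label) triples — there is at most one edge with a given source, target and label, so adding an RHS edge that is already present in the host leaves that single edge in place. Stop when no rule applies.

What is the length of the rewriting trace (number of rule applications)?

start.  V:6 E:8  edges: 0-p->3 1-r->0 2-q->0 3-r->0 3-p->4 4-r->3 4-p->5 5-r->4
1. fire R2 via {0↦5, 1↦4}  →  V:5 E:6  edges: 0-p->3 1-r->0 2-q->0 3-r->0 3-p->4 4-r->3
2. fire R2 via {0↦4, 1↦3}  →  V:4 E:4  edges: 0-p->3 1-r->0 2-q->0 3-r->0
3. fire R2 via {0↦3, 1↦0}  →  V:3 E:2  edges: 1-r->0 2-q->0
halt: no rule applies after step 3

Answer: 3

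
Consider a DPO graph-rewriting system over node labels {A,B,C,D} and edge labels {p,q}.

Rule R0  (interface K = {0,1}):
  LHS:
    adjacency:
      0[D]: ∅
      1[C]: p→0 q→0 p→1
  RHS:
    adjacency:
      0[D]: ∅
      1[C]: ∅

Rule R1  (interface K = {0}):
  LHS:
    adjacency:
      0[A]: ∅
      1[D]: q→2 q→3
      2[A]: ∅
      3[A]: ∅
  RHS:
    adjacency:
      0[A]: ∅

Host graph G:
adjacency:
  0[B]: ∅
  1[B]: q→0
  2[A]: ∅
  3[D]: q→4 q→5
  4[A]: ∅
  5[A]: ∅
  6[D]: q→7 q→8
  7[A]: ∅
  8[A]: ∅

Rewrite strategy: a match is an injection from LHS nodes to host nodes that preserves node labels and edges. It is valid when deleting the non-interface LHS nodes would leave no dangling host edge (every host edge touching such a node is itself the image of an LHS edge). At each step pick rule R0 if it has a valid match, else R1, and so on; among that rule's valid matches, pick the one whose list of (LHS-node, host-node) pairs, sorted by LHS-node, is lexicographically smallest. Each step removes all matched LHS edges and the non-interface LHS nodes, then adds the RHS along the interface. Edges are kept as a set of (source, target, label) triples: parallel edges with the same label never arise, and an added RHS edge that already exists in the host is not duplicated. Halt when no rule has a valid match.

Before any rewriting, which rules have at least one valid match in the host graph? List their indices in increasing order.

R0: no valid match — LHS pattern not found
R1: 12 valid matches — {0↦2, 1↦3, 2↦4, 3↦5}, {0↦2, 1↦3, 2↦5, 3↦4}, {0↦2, 1↦6, 2↦7, 3↦8} (+9 more)

Answer: [R1]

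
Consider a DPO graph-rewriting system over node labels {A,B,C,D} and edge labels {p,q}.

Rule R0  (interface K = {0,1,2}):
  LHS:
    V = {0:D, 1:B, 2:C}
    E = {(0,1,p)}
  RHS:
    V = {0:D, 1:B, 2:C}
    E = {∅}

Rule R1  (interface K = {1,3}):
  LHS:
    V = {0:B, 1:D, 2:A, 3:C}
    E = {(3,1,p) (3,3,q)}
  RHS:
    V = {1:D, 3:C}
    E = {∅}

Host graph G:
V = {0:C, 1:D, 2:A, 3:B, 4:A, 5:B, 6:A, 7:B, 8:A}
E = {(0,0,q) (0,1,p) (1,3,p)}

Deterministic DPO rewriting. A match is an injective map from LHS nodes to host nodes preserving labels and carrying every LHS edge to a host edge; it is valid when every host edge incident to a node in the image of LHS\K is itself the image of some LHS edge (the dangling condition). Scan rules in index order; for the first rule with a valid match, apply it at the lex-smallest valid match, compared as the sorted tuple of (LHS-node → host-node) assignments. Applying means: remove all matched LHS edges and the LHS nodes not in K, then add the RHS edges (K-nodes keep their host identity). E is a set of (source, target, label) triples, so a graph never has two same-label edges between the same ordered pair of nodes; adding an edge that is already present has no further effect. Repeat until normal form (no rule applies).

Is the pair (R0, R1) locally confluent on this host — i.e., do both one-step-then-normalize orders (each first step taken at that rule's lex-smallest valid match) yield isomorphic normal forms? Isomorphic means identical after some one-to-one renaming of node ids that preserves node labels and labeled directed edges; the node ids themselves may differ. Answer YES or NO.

Answer: YES

Steps:
branch R0-first: apply at {0↦1, 1↦3, 2↦0} → |E|=2, then 1 more step(s) → NF |V|=7 |E|=0 V={0:C, 1:D, 4:A, 5:B, 6:A, 7:B, 8:A} E=∅
branch R1-first: apply at {0↦5, 1↦1, 2↦2, 3↦0} → |E|=1, then 1 more step(s) → NF |V|=7 |E|=0 V={0:C, 1:D, 3:B, 4:A, 6:A, 7:B, 8:A} E=∅
graphs isomorphic (equal up to label-preserving node renaming)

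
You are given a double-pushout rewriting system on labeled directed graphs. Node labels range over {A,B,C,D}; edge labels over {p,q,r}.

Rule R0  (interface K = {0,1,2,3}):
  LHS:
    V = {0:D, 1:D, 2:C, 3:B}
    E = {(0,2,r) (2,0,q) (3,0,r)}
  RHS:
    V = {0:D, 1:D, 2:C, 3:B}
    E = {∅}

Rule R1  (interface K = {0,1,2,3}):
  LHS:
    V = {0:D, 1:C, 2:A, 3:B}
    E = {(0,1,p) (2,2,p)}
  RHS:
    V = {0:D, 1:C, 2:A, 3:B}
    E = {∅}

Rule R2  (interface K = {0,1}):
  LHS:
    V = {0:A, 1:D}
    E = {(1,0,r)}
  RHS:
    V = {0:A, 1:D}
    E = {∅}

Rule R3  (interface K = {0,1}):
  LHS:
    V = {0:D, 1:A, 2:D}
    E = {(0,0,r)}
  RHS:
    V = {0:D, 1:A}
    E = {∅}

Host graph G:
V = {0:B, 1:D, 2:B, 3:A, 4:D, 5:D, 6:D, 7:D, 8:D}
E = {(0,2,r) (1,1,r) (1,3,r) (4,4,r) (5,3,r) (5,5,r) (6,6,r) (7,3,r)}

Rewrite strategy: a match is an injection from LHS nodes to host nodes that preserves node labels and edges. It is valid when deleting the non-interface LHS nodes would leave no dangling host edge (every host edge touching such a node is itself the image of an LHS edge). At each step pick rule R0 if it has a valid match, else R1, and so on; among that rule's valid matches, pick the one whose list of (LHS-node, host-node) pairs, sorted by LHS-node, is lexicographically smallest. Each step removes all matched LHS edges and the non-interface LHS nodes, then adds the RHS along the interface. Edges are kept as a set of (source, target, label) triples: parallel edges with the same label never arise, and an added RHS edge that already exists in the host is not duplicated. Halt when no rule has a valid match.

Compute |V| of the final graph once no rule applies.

Answer: 5

Rewrite trace:
start.  V:9 E:8  edges: 0-r->2 1-r->1 1-r->3 4-r->4 5-r->3 5-r->5 6-r->6 7-r->3
1. fire R2 via {0↦3, 1↦1}  →  V:9 E:7  edges: 0-r->2 1-r->1 4-r->4 5-r->3 5-r->5 6-r->6 7-r->3
2. fire R2 via {0↦3, 1↦5}  →  V:9 E:6  edges: 0-r->2 1-r->1 4-r->4 5-r->5 6-r->6 7-r->3
3. fire R2 via {0↦3, 1↦7}  →  V:9 E:5  edges: 0-r->2 1-r->1 4-r->4 5-r->5 6-r->6
4. fire R3 via {0↦1, 1↦3, 2↦7}  →  V:8 E:4  edges: 0-r->2 4-r->4 5-r->5 6-r->6
5. fire R3 via {0↦4, 1↦3, 2↦1}  →  V:7 E:3  edges: 0-r->2 5-r->5 6-r->6
6. fire R3 via {0↦5, 1↦3, 2↦4}  →  V:6 E:2  edges: 0-r->2 6-r->6
7. fire R3 via {0↦6, 1↦3, 2↦5}  →  V:5 E:1  edges: 0-r->2
halt: no rule applies after step 7
NF nodes: {0:B, 2:B, 3:A, 6:D, 8:D}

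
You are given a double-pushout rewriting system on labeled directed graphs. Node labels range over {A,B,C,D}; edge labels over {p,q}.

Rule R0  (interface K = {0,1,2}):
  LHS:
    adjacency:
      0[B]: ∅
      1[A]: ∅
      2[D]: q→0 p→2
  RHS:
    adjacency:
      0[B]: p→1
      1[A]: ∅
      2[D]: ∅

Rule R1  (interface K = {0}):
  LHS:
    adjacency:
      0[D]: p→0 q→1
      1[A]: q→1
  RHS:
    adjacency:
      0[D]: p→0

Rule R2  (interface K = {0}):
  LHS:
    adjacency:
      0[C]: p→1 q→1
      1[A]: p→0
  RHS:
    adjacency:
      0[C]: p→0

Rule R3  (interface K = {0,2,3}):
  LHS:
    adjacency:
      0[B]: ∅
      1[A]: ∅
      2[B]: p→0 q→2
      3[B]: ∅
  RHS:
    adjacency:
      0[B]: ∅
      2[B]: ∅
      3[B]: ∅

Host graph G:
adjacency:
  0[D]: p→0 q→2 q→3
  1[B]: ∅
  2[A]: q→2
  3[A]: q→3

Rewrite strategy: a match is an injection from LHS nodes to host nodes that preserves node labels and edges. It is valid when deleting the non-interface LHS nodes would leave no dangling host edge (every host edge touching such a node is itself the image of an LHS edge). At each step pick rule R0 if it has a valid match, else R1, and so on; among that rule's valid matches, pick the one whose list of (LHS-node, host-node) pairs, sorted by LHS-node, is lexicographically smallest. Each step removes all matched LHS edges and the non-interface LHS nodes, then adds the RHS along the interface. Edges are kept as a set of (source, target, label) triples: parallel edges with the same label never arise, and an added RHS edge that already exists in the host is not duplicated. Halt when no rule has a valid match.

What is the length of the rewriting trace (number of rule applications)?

Answer: 2

Derivation:
initial: |V|=4 |E|=5  E = 0-p->0 0-q->2 0-q->3 2-q->2 3-q->3
step 1: apply R1 at {0↦0, 1↦2}  → |V|=3 |E|=3  E = 0-p->0 0-q->3 3-q->3
step 2: apply R1 at {0↦0, 1↦3}  → |V|=2 |E|=1  E = 0-p->0
halt: no rule applies after step 2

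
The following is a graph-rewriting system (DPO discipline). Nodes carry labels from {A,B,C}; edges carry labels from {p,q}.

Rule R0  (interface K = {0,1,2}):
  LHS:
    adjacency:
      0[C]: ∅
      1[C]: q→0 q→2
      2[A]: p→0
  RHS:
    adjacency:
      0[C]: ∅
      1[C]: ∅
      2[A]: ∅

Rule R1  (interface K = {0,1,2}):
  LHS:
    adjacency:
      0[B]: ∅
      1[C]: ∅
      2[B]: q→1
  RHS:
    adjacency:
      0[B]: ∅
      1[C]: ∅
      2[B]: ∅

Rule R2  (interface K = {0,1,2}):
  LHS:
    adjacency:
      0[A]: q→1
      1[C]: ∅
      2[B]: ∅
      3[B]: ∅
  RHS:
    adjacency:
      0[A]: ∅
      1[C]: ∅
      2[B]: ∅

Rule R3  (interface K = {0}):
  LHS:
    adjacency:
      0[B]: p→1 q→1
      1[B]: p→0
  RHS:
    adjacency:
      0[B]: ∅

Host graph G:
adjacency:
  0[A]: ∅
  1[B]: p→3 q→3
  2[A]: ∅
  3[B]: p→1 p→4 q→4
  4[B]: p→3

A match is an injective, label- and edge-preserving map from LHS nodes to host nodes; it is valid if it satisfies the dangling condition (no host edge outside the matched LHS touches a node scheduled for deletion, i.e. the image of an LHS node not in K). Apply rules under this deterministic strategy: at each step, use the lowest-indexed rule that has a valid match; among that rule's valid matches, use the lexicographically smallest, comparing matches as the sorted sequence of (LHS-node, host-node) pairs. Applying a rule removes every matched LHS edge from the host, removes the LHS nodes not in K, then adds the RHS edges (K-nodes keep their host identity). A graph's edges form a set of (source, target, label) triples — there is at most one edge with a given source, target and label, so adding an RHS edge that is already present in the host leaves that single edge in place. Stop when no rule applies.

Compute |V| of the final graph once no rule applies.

initial: |V|=5 |E|=6  E = 1-p->3 1-q->3 3-p->1 3-p->4 3-q->4 4-p->3
step 1: apply R3 at {0↦3, 1↦4}  → |V|=4 |E|=3  E = 1-p->3 1-q->3 3-p->1
step 2: apply R3 at {0↦1, 1↦3}  → |V|=3 |E|=0  E = ∅
normal form: no rule applies after step 2
NF nodes: {0:A, 1:B, 2:A}

Answer: 3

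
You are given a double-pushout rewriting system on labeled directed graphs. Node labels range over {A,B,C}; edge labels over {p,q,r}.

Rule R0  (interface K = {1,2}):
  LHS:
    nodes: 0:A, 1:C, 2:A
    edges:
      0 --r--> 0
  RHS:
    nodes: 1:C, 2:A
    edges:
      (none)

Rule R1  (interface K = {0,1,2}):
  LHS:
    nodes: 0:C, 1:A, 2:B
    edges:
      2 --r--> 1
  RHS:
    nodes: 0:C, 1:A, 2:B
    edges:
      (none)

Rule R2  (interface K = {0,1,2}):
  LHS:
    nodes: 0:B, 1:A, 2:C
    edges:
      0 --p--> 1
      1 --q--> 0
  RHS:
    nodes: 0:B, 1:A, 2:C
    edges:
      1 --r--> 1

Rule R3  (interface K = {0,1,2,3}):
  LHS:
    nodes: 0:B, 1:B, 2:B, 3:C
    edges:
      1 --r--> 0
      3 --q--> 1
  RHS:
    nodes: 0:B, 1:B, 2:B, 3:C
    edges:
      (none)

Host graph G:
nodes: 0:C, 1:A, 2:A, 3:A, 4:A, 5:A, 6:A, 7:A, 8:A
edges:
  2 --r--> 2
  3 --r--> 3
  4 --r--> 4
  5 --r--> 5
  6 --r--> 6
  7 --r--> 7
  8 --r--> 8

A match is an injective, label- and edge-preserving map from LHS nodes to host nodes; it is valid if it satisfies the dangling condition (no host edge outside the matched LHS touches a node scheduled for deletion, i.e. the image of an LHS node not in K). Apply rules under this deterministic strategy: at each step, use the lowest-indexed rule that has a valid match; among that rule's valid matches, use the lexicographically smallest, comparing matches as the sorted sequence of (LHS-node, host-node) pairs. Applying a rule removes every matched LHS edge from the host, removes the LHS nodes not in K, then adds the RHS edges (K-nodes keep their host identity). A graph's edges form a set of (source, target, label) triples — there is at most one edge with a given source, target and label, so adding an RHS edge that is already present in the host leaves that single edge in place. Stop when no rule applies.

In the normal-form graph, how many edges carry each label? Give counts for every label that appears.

[0] host  ⇒  9 nodes, 7 edges  {2-r->2 3-r->3 4-r->4 5-r->5 6-r->6 7-r->7 8-r->8}
[1] R0 @ {0↦2, 1↦0, 2↦1}  ⇒  8 nodes, 6 edges  {3-r->3 4-r->4 5-r->5 6-r->6 7-r->7 8-r->8}
[2] R0 @ {0↦3, 1↦0, 2↦1}  ⇒  7 nodes, 5 edges  {4-r->4 5-r->5 6-r->6 7-r->7 8-r->8}
[3] R0 @ {0↦4, 1↦0, 2↦1}  ⇒  6 nodes, 4 edges  {5-r->5 6-r->6 7-r->7 8-r->8}
[4] R0 @ {0↦5, 1↦0, 2↦1}  ⇒  5 nodes, 3 edges  {6-r->6 7-r->7 8-r->8}
[5] R0 @ {0↦6, 1↦0, 2↦1}  ⇒  4 nodes, 2 edges  {7-r->7 8-r->8}
[6] R0 @ {0↦7, 1↦0, 2↦1}  ⇒  3 nodes, 1 edges  {8-r->8}
[7] R0 @ {0↦8, 1↦0, 2↦1}  ⇒  2 nodes, 0 edges  {∅}
halt: no rule applies after step 7
NF edges: []

Answer: (no edges)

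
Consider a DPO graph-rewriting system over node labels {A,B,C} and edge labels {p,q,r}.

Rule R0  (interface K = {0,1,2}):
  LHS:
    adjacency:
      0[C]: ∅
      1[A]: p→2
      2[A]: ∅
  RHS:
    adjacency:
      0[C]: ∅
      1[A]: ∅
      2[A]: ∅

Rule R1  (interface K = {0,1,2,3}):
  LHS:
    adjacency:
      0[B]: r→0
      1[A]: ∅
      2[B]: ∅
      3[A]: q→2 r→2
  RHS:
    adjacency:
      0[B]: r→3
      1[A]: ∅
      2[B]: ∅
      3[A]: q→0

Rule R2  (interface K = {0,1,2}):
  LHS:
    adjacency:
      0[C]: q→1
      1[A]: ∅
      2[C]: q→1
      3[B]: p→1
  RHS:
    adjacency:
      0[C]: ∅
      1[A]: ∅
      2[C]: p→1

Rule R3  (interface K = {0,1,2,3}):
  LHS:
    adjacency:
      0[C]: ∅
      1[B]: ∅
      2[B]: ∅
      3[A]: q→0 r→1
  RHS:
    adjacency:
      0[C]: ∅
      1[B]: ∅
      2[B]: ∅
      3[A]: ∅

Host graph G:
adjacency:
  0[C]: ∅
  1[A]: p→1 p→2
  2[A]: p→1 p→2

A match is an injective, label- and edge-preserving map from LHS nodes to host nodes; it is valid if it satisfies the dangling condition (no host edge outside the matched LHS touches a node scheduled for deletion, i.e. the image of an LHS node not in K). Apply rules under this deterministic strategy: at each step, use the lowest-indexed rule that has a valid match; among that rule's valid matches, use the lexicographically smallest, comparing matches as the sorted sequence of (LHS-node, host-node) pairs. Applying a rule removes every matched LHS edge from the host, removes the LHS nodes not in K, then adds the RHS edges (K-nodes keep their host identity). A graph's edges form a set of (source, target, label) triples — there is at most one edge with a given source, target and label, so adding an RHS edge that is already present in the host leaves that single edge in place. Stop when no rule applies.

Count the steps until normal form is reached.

Answer: 2

Derivation:
initial: |V|=3 |E|=4  E = 1-p->1 1-p->2 2-p->1 2-p->2
step 1: apply R0 at {0↦0, 1↦1, 2↦2}  → |V|=3 |E|=3  E = 1-p->1 2-p->1 2-p->2
step 2: apply R0 at {0↦0, 1↦2, 2↦1}  → |V|=3 |E|=2  E = 1-p->1 2-p->2
final graph: no rule applies after step 2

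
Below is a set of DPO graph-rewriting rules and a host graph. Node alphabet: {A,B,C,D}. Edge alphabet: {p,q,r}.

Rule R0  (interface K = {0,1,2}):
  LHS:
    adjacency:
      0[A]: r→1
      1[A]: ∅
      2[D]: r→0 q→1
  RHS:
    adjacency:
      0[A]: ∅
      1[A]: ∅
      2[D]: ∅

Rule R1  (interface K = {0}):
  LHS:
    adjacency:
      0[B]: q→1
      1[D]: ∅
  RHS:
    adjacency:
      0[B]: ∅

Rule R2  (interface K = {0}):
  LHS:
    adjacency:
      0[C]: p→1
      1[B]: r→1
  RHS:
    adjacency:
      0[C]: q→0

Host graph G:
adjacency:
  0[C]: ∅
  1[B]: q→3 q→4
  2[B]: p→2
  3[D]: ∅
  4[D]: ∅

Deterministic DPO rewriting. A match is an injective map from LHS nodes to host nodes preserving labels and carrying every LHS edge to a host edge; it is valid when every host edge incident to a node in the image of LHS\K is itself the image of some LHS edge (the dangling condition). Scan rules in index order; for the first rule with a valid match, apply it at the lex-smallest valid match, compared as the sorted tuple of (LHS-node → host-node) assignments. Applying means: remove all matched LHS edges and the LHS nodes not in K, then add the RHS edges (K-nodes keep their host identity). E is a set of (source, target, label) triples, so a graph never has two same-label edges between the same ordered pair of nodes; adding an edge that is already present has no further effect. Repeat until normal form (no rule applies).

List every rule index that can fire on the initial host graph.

R0: no valid match — LHS pattern not found
R1: 2 valid matches — {0↦1, 1↦3}, {0↦1, 1↦4}
R2: no valid match — LHS pattern not found

Answer: [R1]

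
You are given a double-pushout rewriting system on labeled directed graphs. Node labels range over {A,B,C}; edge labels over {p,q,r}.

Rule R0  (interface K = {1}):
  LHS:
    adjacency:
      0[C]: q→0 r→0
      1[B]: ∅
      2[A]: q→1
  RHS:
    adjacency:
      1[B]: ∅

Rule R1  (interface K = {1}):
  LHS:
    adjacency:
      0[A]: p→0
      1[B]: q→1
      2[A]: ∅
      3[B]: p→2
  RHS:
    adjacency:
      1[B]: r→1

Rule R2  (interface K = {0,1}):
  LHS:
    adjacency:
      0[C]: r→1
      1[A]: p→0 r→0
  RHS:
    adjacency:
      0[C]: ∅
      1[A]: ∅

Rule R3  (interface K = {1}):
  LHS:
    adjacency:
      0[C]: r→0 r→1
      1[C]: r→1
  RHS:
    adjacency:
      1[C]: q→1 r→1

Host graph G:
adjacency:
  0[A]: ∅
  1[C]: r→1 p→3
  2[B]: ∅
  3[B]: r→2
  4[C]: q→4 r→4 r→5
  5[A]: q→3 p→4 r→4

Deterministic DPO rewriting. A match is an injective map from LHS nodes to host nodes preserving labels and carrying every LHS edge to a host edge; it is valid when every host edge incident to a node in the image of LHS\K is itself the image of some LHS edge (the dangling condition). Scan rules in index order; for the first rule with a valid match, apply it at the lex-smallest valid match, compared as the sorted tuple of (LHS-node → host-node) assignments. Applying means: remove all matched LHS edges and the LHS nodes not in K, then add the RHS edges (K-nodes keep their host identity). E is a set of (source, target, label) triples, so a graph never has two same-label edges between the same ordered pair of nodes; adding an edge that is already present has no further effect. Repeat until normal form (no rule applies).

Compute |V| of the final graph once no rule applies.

initial: |V|=6 |E|=9  E = 1-r->1 1-p->3 3-r->2 4-q->4 4-r->4 4-r->5 5-q->3 5-p->4 5-r->4
step 1: apply R2 at {0↦4, 1↦5}  → |V|=6 |E|=6  E = 1-r->1 1-p->3 3-r->2 4-q->4 4-r->4 5-q->3
step 2: apply R0 at {0↦4, 1↦3, 2↦5}  → |V|=4 |E|=3  E = 1-r->1 1-p->3 3-r->2
normal form: no rule applies after step 2
NF nodes: {0:A, 1:C, 2:B, 3:B}

Answer: 4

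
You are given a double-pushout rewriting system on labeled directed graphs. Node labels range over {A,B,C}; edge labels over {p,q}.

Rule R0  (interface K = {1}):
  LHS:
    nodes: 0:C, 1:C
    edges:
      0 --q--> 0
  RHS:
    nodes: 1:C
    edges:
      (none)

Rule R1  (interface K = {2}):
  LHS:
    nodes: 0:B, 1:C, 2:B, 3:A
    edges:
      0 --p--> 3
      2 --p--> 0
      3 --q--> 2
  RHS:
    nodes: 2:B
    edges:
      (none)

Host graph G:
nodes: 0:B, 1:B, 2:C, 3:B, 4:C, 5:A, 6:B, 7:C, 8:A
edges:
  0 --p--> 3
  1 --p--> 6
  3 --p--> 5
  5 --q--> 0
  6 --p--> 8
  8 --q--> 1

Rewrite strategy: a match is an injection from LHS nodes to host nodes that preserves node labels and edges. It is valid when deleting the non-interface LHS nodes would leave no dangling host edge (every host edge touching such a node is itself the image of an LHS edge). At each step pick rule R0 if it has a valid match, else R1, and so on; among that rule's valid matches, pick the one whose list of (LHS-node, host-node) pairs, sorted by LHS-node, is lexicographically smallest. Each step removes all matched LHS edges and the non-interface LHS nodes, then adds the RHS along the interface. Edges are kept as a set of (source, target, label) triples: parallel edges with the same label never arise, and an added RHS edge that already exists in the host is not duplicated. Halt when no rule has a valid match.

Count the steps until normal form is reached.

Answer: 2

Derivation:
start.  V:9 E:6  edges: 0-p->3 1-p->6 3-p->5 5-q->0 6-p->8 8-q->1
1. fire R1 via {0↦3, 1↦2, 2↦0, 3↦5}  →  V:6 E:3  edges: 1-p->6 6-p->8 8-q->1
2. fire R1 via {0↦6, 1↦4, 2↦1, 3↦8}  →  V:3 E:0  edges: ∅
normal form: no rule applies after step 2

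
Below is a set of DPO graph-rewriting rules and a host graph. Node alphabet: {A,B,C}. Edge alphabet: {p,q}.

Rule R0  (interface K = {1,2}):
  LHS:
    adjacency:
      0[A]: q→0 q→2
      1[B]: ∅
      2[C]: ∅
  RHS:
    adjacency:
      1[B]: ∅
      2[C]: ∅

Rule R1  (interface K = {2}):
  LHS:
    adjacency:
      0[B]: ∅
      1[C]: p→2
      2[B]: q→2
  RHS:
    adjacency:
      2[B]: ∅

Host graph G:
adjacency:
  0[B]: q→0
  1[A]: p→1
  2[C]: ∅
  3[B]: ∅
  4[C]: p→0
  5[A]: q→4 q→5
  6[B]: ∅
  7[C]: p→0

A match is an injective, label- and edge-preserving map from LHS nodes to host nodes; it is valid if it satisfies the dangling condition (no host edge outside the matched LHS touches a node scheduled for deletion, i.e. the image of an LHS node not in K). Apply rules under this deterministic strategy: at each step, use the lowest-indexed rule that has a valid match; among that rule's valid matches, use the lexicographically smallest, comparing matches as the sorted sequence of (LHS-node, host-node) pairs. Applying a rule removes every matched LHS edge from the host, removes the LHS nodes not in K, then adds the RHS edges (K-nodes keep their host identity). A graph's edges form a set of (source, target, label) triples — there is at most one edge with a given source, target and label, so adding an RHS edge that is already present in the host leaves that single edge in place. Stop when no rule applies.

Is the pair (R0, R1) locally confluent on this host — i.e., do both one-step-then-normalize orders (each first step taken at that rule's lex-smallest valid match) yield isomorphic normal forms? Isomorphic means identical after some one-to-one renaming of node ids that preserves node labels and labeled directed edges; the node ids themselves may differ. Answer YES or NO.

Answer: YES

Rewrite trace:
branch R0-first: apply at {0↦5, 1↦0, 2↦4} → |E|=4, then 1 more step(s) → NF |V|=5 |E|=2 V={0:B, 1:A, 2:C, 6:B, 7:C} E=1-p->1 7-p->0
branch R1-first: apply at {0↦3, 1↦7, 2↦0} → |E|=4, then 1 more step(s) → NF |V|=5 |E|=2 V={0:B, 1:A, 2:C, 4:C, 6:B} E=1-p->1 4-p->0
graphs isomorphic (equal up to label-preserving node renaming)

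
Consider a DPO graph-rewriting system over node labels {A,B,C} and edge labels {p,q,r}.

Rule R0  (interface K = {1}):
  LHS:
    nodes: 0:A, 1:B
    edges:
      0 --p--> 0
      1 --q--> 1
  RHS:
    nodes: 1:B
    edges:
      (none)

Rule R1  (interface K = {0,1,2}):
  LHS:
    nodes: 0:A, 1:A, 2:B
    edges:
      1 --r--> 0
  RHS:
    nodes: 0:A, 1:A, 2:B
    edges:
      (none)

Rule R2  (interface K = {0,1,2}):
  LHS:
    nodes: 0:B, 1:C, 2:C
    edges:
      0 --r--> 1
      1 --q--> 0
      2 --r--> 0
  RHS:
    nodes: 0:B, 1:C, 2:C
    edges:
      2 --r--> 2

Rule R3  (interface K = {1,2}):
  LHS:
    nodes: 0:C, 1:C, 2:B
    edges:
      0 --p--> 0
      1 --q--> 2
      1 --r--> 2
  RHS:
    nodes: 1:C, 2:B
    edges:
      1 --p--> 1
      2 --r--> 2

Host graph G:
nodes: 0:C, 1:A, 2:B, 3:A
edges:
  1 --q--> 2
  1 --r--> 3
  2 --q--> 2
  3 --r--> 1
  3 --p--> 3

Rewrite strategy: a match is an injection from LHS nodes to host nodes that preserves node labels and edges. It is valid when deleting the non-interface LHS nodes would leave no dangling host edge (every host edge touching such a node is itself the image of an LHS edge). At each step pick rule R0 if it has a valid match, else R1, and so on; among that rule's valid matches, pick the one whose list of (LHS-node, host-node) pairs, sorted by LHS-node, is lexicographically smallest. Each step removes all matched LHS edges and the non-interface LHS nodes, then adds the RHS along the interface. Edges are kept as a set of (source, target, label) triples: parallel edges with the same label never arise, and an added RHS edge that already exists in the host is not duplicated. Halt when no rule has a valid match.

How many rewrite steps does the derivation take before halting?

Answer: 3

Derivation:
initial: |V|=4 |E|=5  E = 1-q->2 1-r->3 2-q->2 3-r->1 3-p->3
step 1: apply R1 at {0↦1, 1↦3, 2↦2}  → |V|=4 |E|=4  E = 1-q->2 1-r->3 2-q->2 3-p->3
step 2: apply R1 at {0↦3, 1↦1, 2↦2}  → |V|=4 |E|=3  E = 1-q->2 2-q->2 3-p->3
step 3: apply R0 at {0↦3, 1↦2}  → |V|=3 |E|=1  E = 1-q->2
final graph: no rule applies after step 3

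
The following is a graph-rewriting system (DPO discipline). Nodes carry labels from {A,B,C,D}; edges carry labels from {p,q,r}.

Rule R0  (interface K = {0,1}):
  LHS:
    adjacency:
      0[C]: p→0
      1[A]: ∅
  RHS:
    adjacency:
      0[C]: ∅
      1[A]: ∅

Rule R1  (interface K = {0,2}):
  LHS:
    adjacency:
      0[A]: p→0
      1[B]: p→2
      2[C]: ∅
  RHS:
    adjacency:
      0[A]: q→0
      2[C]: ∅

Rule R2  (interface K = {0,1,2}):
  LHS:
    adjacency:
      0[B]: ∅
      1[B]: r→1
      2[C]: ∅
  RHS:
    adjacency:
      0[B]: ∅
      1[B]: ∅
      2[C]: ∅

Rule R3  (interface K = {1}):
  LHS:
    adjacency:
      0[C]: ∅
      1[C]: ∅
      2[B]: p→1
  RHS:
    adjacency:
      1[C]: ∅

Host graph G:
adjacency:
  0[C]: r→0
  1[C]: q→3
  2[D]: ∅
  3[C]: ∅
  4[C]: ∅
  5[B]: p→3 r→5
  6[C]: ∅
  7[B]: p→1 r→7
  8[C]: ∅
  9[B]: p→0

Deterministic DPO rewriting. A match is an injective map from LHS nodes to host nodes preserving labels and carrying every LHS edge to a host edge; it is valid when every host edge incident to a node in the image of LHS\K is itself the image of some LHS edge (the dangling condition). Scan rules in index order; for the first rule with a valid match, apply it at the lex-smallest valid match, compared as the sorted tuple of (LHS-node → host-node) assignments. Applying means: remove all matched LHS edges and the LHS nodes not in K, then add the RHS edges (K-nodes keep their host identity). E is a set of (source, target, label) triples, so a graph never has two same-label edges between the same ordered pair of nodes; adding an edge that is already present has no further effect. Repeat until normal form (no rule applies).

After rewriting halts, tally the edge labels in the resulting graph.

Answer: q:1 r:1

Derivation:
initial: |V|=10 |E|=7  E = 0-r->0 1-q->3 5-p->3 5-r->5 7-p->1 7-r->7 9-p->0
step 1: apply R2 at {0↦5, 1↦7, 2↦0}  → |V|=10 |E|=6  E = 0-r->0 1-q->3 5-p->3 5-r->5 7-p->1 9-p->0
step 2: apply R2 at {0↦7, 1↦5, 2↦0}  → |V|=10 |E|=5  E = 0-r->0 1-q->3 5-p->3 7-p->1 9-p->0
step 3: apply R3 at {0↦4, 1↦0, 2↦9}  → |V|=8 |E|=4  E = 0-r->0 1-q->3 5-p->3 7-p->1
step 4: apply R3 at {0↦6, 1↦1, 2↦7}  → |V|=6 |E|=3  E = 0-r->0 1-q->3 5-p->3
step 5: apply R3 at {0↦8, 1↦3, 2↦5}  → |V|=4 |E|=2  E = 0-r->0 1-q->3
halt: no rule applies after step 5
NF edges: [(0, 0, 'r'), (1, 3, 'q')]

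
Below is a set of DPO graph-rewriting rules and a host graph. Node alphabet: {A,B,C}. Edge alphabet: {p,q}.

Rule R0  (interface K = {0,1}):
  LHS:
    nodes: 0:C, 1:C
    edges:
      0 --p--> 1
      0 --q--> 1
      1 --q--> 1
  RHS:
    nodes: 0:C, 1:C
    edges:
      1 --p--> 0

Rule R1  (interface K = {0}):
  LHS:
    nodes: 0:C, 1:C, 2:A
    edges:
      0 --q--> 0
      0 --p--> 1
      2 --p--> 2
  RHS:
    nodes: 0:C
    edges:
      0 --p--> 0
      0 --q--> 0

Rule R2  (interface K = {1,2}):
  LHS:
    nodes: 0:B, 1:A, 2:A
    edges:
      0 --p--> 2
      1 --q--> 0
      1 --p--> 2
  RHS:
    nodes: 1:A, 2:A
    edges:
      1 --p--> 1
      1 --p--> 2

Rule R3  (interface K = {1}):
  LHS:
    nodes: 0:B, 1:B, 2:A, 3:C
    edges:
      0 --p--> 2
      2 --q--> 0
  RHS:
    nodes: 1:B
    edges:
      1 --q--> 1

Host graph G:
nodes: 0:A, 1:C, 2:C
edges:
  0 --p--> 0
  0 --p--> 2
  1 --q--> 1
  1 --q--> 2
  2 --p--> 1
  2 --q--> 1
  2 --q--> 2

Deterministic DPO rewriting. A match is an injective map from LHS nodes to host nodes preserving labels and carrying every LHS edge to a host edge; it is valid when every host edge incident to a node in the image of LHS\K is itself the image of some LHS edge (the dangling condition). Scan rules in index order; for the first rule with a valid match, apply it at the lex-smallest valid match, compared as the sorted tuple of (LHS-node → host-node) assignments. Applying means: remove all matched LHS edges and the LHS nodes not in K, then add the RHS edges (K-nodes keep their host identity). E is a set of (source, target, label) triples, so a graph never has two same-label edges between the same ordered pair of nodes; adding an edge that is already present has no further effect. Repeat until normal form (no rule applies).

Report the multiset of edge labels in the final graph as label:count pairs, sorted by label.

Answer: p:3

Derivation:
start.  V:3 E:7  edges: 0-p->0 0-p->2 1-q->1 1-q->2 2-p->1 2-q->1 2-q->2
1. fire R0 via {0↦2, 1↦1}  →  V:3 E:5  edges: 0-p->0 0-p->2 1-p->2 1-q->2 2-q->2
2. fire R0 via {0↦1, 1↦2}  →  V:3 E:3  edges: 0-p->0 0-p->2 2-p->1
final graph: no rule applies after step 2
NF edges: [(0, 0, 'p'), (0, 2, 'p'), (2, 1, 'p')]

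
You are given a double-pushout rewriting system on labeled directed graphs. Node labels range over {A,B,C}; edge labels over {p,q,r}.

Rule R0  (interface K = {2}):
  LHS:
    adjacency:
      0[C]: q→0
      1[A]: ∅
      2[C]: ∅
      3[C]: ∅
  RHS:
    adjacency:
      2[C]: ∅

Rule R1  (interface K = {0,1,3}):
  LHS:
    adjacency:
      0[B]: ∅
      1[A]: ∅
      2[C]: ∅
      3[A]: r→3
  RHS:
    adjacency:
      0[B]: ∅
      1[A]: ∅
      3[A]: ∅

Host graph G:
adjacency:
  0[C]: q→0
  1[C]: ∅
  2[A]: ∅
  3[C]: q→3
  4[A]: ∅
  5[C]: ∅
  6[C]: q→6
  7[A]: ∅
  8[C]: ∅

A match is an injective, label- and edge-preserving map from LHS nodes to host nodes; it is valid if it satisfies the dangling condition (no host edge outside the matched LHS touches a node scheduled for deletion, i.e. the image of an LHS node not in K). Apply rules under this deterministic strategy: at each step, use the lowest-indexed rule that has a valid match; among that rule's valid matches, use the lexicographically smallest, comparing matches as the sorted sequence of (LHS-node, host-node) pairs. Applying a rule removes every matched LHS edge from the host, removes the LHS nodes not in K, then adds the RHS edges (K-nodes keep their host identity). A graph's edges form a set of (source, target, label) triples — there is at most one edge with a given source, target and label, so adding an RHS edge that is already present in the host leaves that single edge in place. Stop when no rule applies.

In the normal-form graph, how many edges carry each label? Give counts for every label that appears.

Answer: q:1

Rewrite trace:
initial: |V|=9 |E|=3  E = 0-q->0 3-q->3 6-q->6
step 1: apply R0 at {0↦0, 1↦2, 2↦1, 3↦5}  → |V|=6 |E|=2  E = 3-q->3 6-q->6
step 2: apply R0 at {0↦3, 1↦4, 2↦1, 3↦8}  → |V|=3 |E|=1  E = 6-q->6
normal form: no rule applies after step 2
NF edges: [(6, 6, 'q')]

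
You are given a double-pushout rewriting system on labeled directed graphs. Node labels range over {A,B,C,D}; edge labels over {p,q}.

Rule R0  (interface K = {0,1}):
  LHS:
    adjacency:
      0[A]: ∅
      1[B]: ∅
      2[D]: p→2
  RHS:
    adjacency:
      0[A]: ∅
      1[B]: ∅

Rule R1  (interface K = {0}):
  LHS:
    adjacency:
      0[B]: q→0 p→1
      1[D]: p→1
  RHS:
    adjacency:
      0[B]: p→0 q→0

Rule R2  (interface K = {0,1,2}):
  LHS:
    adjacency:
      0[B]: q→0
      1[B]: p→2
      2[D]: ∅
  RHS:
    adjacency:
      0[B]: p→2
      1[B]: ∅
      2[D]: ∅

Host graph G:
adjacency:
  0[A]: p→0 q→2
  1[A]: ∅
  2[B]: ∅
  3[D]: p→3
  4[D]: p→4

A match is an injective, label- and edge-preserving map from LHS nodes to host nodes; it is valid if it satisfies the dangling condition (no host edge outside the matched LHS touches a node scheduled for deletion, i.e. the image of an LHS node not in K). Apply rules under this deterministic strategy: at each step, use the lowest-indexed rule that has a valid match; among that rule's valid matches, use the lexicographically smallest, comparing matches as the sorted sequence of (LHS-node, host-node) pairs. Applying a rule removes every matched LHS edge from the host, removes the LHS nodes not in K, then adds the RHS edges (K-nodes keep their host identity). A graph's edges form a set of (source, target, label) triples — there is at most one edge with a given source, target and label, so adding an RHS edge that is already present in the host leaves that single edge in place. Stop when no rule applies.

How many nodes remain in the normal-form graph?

Answer: 3

Steps:
start.  V:5 E:4  edges: 0-p->0 0-q->2 3-p->3 4-p->4
1. fire R0 via {0↦0, 1↦2, 2↦3}  →  V:4 E:3  edges: 0-p->0 0-q->2 4-p->4
2. fire R0 via {0↦0, 1↦2, 2↦4}  →  V:3 E:2  edges: 0-p->0 0-q->2
normal form: no rule applies after step 2
NF nodes: {0:A, 1:A, 2:B}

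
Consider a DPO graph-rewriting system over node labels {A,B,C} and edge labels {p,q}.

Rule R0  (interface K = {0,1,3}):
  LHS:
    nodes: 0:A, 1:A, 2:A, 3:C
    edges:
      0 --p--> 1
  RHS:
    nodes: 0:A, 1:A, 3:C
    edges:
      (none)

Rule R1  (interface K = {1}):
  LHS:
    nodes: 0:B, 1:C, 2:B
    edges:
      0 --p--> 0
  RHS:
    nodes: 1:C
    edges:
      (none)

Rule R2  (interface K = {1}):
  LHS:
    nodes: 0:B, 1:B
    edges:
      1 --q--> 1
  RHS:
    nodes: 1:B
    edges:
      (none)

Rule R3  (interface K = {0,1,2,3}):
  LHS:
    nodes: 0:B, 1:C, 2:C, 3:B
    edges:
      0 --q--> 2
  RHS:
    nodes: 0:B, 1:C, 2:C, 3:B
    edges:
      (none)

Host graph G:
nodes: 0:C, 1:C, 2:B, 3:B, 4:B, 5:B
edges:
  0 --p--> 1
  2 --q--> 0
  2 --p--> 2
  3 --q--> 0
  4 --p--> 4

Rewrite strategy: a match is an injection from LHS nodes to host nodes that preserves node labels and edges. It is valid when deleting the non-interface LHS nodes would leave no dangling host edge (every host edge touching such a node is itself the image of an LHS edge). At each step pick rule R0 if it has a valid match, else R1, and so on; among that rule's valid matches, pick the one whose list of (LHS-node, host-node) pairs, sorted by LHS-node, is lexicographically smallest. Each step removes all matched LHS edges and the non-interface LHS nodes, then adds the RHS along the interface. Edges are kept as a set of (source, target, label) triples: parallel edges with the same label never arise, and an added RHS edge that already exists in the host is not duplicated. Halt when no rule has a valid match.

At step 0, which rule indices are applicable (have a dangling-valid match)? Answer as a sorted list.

R0: no valid match — LHS pattern not found
R1: 2 valid matches — {0↦4, 1↦0, 2↦5}, {0↦4, 1↦1, 2↦5}
R2: no valid match — LHS pattern not found
R3: 6 valid matches — {0↦2, 1↦1, 2↦0, 3↦3}, {0↦2, 1↦1, 2↦0, 3↦4}, {0↦2, 1↦1, 2↦0, 3↦5} (+3 more)

Answer: [R1,R3]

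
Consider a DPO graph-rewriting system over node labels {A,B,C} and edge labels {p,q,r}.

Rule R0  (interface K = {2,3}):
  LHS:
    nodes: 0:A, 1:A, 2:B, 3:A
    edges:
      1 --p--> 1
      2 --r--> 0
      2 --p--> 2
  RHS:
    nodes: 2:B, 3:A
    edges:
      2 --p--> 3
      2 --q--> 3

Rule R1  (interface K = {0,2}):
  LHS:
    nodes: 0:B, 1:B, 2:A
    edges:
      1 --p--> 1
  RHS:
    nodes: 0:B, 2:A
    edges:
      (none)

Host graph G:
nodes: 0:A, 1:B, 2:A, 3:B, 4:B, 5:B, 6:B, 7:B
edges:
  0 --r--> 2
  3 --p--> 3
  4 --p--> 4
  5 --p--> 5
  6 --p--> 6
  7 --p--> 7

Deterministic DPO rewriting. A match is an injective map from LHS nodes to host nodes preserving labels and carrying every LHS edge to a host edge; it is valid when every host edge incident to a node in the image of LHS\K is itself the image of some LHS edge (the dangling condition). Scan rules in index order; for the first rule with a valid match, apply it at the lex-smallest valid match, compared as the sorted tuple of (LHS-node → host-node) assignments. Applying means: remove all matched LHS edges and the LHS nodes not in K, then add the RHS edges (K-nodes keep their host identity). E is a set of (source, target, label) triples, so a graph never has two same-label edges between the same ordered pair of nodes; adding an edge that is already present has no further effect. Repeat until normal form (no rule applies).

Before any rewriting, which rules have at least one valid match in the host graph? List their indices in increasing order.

Answer: [R1]

Derivation:
R0: no valid match — LHS pattern not found
R1: 50 valid matches — {0↦1, 1↦3, 2↦0}, {0↦1, 1↦3, 2↦2}, {0↦1, 1↦4, 2↦0} (+47 more)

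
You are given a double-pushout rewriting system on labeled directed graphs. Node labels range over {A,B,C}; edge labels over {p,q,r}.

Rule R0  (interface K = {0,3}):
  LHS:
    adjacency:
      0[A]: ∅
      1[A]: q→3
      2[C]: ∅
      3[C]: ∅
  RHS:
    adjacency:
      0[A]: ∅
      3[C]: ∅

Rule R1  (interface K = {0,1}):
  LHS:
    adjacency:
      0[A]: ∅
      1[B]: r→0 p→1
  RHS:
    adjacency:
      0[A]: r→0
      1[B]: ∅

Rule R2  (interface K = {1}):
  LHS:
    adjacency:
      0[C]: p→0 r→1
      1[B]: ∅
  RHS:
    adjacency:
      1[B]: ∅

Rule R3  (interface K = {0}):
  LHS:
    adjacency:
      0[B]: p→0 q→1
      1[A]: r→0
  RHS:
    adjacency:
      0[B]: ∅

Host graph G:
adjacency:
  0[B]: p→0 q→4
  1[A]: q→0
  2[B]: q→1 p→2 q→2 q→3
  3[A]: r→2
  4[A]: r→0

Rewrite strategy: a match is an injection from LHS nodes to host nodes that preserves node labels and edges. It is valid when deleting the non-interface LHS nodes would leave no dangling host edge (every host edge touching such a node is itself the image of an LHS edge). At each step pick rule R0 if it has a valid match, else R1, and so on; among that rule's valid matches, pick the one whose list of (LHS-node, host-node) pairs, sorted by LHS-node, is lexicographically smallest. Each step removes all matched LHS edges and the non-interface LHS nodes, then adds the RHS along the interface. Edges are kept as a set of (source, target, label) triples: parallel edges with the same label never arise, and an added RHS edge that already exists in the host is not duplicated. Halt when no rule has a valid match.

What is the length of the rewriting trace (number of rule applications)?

initial: |V|=5 |E|=9  E = 0-p->0 0-q->4 1-q->0 2-q->1 2-p->2 2-q->2 2-q->3 3-r->2 4-r->0
step 1: apply R3 at {0↦0, 1↦4}  → |V|=4 |E|=6  E = 1-q->0 2-q->1 2-p->2 2-q->2 2-q->3 3-r->2
step 2: apply R3 at {0↦2, 1↦3}  → |V|=3 |E|=3  E = 1-q->0 2-q->1 2-q->2
normal form: no rule applies after step 2

Answer: 2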